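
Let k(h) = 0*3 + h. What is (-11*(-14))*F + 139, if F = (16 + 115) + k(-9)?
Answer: 18927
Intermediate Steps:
k(h) = h (k(h) = 0 + h = h)
F = 122 (F = (16 + 115) - 9 = 131 - 9 = 122)
(-11*(-14))*F + 139 = -11*(-14)*122 + 139 = 154*122 + 139 = 18788 + 139 = 18927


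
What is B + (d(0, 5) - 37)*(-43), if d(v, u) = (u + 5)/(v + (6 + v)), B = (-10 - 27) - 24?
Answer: 4375/3 ≈ 1458.3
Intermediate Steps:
B = -61 (B = -37 - 24 = -61)
d(v, u) = (5 + u)/(6 + 2*v)
B + (d(0, 5) - 37)*(-43) = -61 + ((5 + 5)/(2*(3 + 0)) - 37)*(-43) = -61 + ((½)*10/3 - 37)*(-43) = -61 + ((½)*(⅓)*10 - 37)*(-43) = -61 + (5/3 - 37)*(-43) = -61 - 106/3*(-43) = -61 + 4558/3 = 4375/3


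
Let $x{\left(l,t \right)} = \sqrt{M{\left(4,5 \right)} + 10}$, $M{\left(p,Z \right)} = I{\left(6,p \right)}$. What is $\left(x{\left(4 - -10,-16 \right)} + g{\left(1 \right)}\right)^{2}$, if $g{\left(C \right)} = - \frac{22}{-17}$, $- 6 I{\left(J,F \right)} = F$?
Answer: $\frac{9544}{867} + \frac{88 \sqrt{21}}{51} \approx 18.915$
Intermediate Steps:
$I{\left(J,F \right)} = - \frac{F}{6}$
$M{\left(p,Z \right)} = - \frac{p}{6}$
$x{\left(l,t \right)} = \frac{2 \sqrt{21}}{3}$ ($x{\left(l,t \right)} = \sqrt{\left(- \frac{1}{6}\right) 4 + 10} = \sqrt{- \frac{2}{3} + 10} = \sqrt{\frac{28}{3}} = \frac{2 \sqrt{21}}{3}$)
$g{\left(C \right)} = \frac{22}{17}$ ($g{\left(C \right)} = \left(-22\right) \left(- \frac{1}{17}\right) = \frac{22}{17}$)
$\left(x{\left(4 - -10,-16 \right)} + g{\left(1 \right)}\right)^{2} = \left(\frac{2 \sqrt{21}}{3} + \frac{22}{17}\right)^{2} = \left(\frac{22}{17} + \frac{2 \sqrt{21}}{3}\right)^{2}$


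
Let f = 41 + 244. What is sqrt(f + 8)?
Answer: sqrt(293) ≈ 17.117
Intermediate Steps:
f = 285
sqrt(f + 8) = sqrt(285 + 8) = sqrt(293)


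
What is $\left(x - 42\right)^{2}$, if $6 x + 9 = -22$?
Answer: $\frac{80089}{36} \approx 2224.7$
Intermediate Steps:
$x = - \frac{31}{6}$ ($x = - \frac{3}{2} + \frac{1}{6} \left(-22\right) = - \frac{3}{2} - \frac{11}{3} = - \frac{31}{6} \approx -5.1667$)
$\left(x - 42\right)^{2} = \left(- \frac{31}{6} - 42\right)^{2} = \left(- \frac{283}{6}\right)^{2} = \frac{80089}{36}$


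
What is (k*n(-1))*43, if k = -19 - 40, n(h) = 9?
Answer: -22833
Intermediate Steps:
k = -59
(k*n(-1))*43 = -59*9*43 = -531*43 = -22833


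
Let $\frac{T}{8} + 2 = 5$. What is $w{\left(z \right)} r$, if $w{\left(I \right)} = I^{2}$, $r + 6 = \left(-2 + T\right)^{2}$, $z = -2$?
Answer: $1912$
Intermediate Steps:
$T = 24$ ($T = -16 + 8 \cdot 5 = -16 + 40 = 24$)
$r = 478$ ($r = -6 + \left(-2 + 24\right)^{2} = -6 + 22^{2} = -6 + 484 = 478$)
$w{\left(z \right)} r = \left(-2\right)^{2} \cdot 478 = 4 \cdot 478 = 1912$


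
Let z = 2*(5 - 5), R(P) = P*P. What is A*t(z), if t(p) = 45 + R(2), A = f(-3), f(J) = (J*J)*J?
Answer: -1323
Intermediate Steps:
f(J) = J**3 (f(J) = J**2*J = J**3)
A = -27 (A = (-3)**3 = -27)
R(P) = P**2
z = 0 (z = 2*0 = 0)
t(p) = 49 (t(p) = 45 + 2**2 = 45 + 4 = 49)
A*t(z) = -27*49 = -1323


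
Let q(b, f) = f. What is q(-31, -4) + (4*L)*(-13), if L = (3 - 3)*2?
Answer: -4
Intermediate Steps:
L = 0 (L = 0*2 = 0)
q(-31, -4) + (4*L)*(-13) = -4 + (4*0)*(-13) = -4 + 0*(-13) = -4 + 0 = -4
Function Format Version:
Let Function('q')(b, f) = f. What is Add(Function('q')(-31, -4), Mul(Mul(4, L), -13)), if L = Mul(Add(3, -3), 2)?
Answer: -4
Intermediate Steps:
L = 0 (L = Mul(0, 2) = 0)
Add(Function('q')(-31, -4), Mul(Mul(4, L), -13)) = Add(-4, Mul(Mul(4, 0), -13)) = Add(-4, Mul(0, -13)) = Add(-4, 0) = -4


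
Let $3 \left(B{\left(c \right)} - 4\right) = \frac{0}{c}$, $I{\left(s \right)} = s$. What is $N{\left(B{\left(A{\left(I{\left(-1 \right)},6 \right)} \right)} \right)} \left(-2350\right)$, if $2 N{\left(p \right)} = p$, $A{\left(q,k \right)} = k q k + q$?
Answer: $-4700$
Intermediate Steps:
$A{\left(q,k \right)} = q + q k^{2}$ ($A{\left(q,k \right)} = q k^{2} + q = q + q k^{2}$)
$B{\left(c \right)} = 4$ ($B{\left(c \right)} = 4 + \frac{0 \frac{1}{c}}{3} = 4 + \frac{1}{3} \cdot 0 = 4 + 0 = 4$)
$N{\left(p \right)} = \frac{p}{2}$
$N{\left(B{\left(A{\left(I{\left(-1 \right)},6 \right)} \right)} \right)} \left(-2350\right) = \frac{1}{2} \cdot 4 \left(-2350\right) = 2 \left(-2350\right) = -4700$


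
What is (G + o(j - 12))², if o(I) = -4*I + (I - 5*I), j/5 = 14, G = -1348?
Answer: 3283344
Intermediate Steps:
j = 70 (j = 5*14 = 70)
o(I) = -8*I (o(I) = -4*I - 4*I = -8*I)
(G + o(j - 12))² = (-1348 - 8*(70 - 12))² = (-1348 - 8*58)² = (-1348 - 464)² = (-1812)² = 3283344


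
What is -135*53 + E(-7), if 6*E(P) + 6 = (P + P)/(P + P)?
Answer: -42935/6 ≈ -7155.8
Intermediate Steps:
E(P) = -⅚ (E(P) = -1 + ((P + P)/(P + P))/6 = -1 + ((2*P)/((2*P)))/6 = -1 + ((2*P)*(1/(2*P)))/6 = -1 + (⅙)*1 = -1 + ⅙ = -⅚)
-135*53 + E(-7) = -135*53 - ⅚ = -7155 - ⅚ = -42935/6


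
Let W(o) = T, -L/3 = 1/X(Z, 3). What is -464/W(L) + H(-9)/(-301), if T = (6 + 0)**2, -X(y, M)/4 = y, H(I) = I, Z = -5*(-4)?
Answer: -34835/2709 ≈ -12.859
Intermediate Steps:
Z = 20
X(y, M) = -4*y
L = 3/80 (L = -3/((-4*20)) = -3/(-80) = -3*(-1/80) = 3/80 ≈ 0.037500)
T = 36 (T = 6**2 = 36)
W(o) = 36
-464/W(L) + H(-9)/(-301) = -464/36 - 9/(-301) = -464*1/36 - 9*(-1/301) = -116/9 + 9/301 = -34835/2709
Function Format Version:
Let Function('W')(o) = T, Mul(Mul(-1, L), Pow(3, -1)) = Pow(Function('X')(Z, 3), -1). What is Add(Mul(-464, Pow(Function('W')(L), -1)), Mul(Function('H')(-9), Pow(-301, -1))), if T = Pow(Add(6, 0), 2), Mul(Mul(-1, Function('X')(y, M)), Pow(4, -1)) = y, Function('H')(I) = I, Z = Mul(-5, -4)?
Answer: Rational(-34835, 2709) ≈ -12.859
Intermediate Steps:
Z = 20
Function('X')(y, M) = Mul(-4, y)
L = Rational(3, 80) (L = Mul(-3, Pow(Mul(-4, 20), -1)) = Mul(-3, Pow(-80, -1)) = Mul(-3, Rational(-1, 80)) = Rational(3, 80) ≈ 0.037500)
T = 36 (T = Pow(6, 2) = 36)
Function('W')(o) = 36
Add(Mul(-464, Pow(Function('W')(L), -1)), Mul(Function('H')(-9), Pow(-301, -1))) = Add(Mul(-464, Pow(36, -1)), Mul(-9, Pow(-301, -1))) = Add(Mul(-464, Rational(1, 36)), Mul(-9, Rational(-1, 301))) = Add(Rational(-116, 9), Rational(9, 301)) = Rational(-34835, 2709)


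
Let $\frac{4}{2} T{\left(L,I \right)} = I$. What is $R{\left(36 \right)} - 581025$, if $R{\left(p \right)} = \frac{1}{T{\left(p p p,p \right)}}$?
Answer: $- \frac{10458449}{18} \approx -5.8103 \cdot 10^{5}$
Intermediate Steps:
$T{\left(L,I \right)} = \frac{I}{2}$
$R{\left(p \right)} = \frac{2}{p}$ ($R{\left(p \right)} = \frac{1}{\frac{1}{2} p} = \frac{2}{p}$)
$R{\left(36 \right)} - 581025 = \frac{2}{36} - 581025 = 2 \cdot \frac{1}{36} - 581025 = \frac{1}{18} - 581025 = - \frac{10458449}{18}$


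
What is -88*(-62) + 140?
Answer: 5596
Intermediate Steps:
-88*(-62) + 140 = 5456 + 140 = 5596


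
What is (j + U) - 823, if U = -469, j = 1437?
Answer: 145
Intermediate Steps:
(j + U) - 823 = (1437 - 469) - 823 = 968 - 823 = 145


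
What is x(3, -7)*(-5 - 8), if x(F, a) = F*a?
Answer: 273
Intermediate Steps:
x(3, -7)*(-5 - 8) = (3*(-7))*(-5 - 8) = -21*(-13) = 273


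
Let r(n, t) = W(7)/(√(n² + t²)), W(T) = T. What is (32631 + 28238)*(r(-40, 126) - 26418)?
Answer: -1608037242 + 426083*√4369/8738 ≈ -1.6080e+9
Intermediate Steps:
r(n, t) = 7/√(n² + t²) (r(n, t) = 7/(√(n² + t²)) = 7/√(n² + t²))
(32631 + 28238)*(r(-40, 126) - 26418) = (32631 + 28238)*(7/√((-40)² + 126²) - 26418) = 60869*(7/√(1600 + 15876) - 26418) = 60869*(7/√17476 - 26418) = 60869*(7*(√4369/8738) - 26418) = 60869*(7*√4369/8738 - 26418) = 60869*(-26418 + 7*√4369/8738) = -1608037242 + 426083*√4369/8738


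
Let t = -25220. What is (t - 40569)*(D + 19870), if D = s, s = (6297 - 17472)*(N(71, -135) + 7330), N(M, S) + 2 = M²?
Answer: 9092283548245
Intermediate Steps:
N(M, S) = -2 + M²
s = -138223575 (s = (6297 - 17472)*((-2 + 71²) + 7330) = -11175*((-2 + 5041) + 7330) = -11175*(5039 + 7330) = -11175*12369 = -138223575)
D = -138223575
(t - 40569)*(D + 19870) = (-25220 - 40569)*(-138223575 + 19870) = -65789*(-138203705) = 9092283548245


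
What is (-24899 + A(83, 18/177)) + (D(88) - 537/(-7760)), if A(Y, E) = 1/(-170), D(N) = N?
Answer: -3273058767/131920 ≈ -24811.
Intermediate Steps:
A(Y, E) = -1/170
(-24899 + A(83, 18/177)) + (D(88) - 537/(-7760)) = (-24899 - 1/170) + (88 - 537/(-7760)) = -4232831/170 + (88 - 537*(-1/7760)) = -4232831/170 + (88 + 537/7760) = -4232831/170 + 683417/7760 = -3273058767/131920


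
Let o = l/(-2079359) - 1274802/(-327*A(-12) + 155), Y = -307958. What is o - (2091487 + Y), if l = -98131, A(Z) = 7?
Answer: -3955747591919301/2218676053 ≈ -1.7829e+6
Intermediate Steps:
o = 1325490211736/2218676053 (o = -98131/(-2079359) - 1274802/(-327*7 + 155) = -98131*(-1/2079359) - 1274802/(-2289 + 155) = 98131/2079359 - 1274802/(-2134) = 98131/2079359 - 1274802*(-1/2134) = 98131/2079359 + 637401/1067 = 1325490211736/2218676053 ≈ 597.42)
o - (2091487 + Y) = 1325490211736/2218676053 - (2091487 - 307958) = 1325490211736/2218676053 - 1*1783529 = 1325490211736/2218676053 - 1783529 = -3955747591919301/2218676053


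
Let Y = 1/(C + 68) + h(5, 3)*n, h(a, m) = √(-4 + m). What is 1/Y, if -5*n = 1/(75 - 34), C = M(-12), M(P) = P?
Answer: 2353400/45161 + 642880*I/45161 ≈ 52.111 + 14.235*I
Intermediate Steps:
C = -12
n = -1/205 (n = -1/(5*(75 - 34)) = -⅕/41 = -⅕*1/41 = -1/205 ≈ -0.0048781)
Y = 1/56 - I/205 (Y = 1/(-12 + 68) + √(-4 + 3)*(-1/205) = 1/56 + √(-1)*(-1/205) = 1/56 + I*(-1/205) = 1/56 - I/205 ≈ 0.017857 - 0.0048781*I)
1/Y = 1/(1/56 - I/205) = 131790400*(1/56 + I/205)/45161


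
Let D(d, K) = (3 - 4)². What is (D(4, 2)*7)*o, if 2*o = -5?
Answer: -35/2 ≈ -17.500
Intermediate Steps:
D(d, K) = 1 (D(d, K) = (-1)² = 1)
o = -5/2 (o = (½)*(-5) = -5/2 ≈ -2.5000)
(D(4, 2)*7)*o = (1*7)*(-5/2) = 7*(-5/2) = -35/2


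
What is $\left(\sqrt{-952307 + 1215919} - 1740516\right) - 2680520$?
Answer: $-4421036 + 2 \sqrt{65903} \approx -4.4205 \cdot 10^{6}$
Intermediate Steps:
$\left(\sqrt{-952307 + 1215919} - 1740516\right) - 2680520 = \left(\sqrt{263612} - 1740516\right) - 2680520 = \left(2 \sqrt{65903} - 1740516\right) - 2680520 = \left(-1740516 + 2 \sqrt{65903}\right) - 2680520 = -4421036 + 2 \sqrt{65903}$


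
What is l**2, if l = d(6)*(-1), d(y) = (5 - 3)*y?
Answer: 144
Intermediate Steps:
d(y) = 2*y
l = -12 (l = (2*6)*(-1) = 12*(-1) = -12)
l**2 = (-12)**2 = 144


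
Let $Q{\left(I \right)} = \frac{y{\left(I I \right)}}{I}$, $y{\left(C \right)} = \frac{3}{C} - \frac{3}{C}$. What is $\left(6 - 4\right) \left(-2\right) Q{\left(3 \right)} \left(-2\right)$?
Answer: $0$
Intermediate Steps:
$y{\left(C \right)} = 0$
$Q{\left(I \right)} = 0$ ($Q{\left(I \right)} = \frac{0}{I} = 0$)
$\left(6 - 4\right) \left(-2\right) Q{\left(3 \right)} \left(-2\right) = \left(6 - 4\right) \left(-2\right) 0 \left(-2\right) = 2 \left(-2\right) 0 \left(-2\right) = \left(-4\right) 0 \left(-2\right) = 0 \left(-2\right) = 0$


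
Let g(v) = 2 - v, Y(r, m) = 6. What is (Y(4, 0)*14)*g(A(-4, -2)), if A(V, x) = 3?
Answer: -84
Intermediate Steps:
(Y(4, 0)*14)*g(A(-4, -2)) = (6*14)*(2 - 1*3) = 84*(2 - 3) = 84*(-1) = -84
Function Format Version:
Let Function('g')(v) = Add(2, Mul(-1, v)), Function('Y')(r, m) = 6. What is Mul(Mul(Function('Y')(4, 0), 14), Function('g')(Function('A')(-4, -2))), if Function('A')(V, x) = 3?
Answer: -84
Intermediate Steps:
Mul(Mul(Function('Y')(4, 0), 14), Function('g')(Function('A')(-4, -2))) = Mul(Mul(6, 14), Add(2, Mul(-1, 3))) = Mul(84, Add(2, -3)) = Mul(84, -1) = -84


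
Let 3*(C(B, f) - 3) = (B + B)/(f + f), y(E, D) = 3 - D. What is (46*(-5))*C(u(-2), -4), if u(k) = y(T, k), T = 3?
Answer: -3565/6 ≈ -594.17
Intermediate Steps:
u(k) = 3 - k
C(B, f) = 3 + B/(3*f) (C(B, f) = 3 + ((B + B)/(f + f))/3 = 3 + ((2*B)/((2*f)))/3 = 3 + ((2*B)*(1/(2*f)))/3 = 3 + (B/f)/3 = 3 + B/(3*f))
(46*(-5))*C(u(-2), -4) = (46*(-5))*(3 + (⅓)*(3 - 1*(-2))/(-4)) = -230*(3 + (⅓)*(3 + 2)*(-¼)) = -230*(3 + (⅓)*5*(-¼)) = -230*(3 - 5/12) = -230*31/12 = -3565/6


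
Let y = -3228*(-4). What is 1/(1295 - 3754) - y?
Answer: -31750609/2459 ≈ -12912.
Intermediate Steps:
y = 12912 (y = -538*(-24) = 12912)
1/(1295 - 3754) - y = 1/(1295 - 3754) - 1*12912 = 1/(-2459) - 12912 = -1/2459 - 12912 = -31750609/2459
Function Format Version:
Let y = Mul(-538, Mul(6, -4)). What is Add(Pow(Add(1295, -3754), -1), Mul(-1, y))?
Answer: Rational(-31750609, 2459) ≈ -12912.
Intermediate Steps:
y = 12912 (y = Mul(-538, -24) = 12912)
Add(Pow(Add(1295, -3754), -1), Mul(-1, y)) = Add(Pow(Add(1295, -3754), -1), Mul(-1, 12912)) = Add(Pow(-2459, -1), -12912) = Add(Rational(-1, 2459), -12912) = Rational(-31750609, 2459)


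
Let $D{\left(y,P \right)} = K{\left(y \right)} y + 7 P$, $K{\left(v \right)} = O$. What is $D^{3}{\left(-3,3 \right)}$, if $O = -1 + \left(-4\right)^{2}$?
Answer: $-13824$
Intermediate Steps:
$O = 15$ ($O = -1 + 16 = 15$)
$K{\left(v \right)} = 15$
$D{\left(y,P \right)} = 7 P + 15 y$ ($D{\left(y,P \right)} = 15 y + 7 P = 7 P + 15 y$)
$D^{3}{\left(-3,3 \right)} = \left(7 \cdot 3 + 15 \left(-3\right)\right)^{3} = \left(21 - 45\right)^{3} = \left(-24\right)^{3} = -13824$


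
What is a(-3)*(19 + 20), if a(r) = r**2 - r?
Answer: 468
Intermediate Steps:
a(-3)*(19 + 20) = (-3*(-1 - 3))*(19 + 20) = -3*(-4)*39 = 12*39 = 468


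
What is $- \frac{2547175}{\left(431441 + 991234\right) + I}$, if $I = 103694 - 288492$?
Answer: $- \frac{2547175}{1237877} \approx -2.0577$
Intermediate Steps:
$I = -184798$ ($I = 103694 - 288492 = -184798$)
$- \frac{2547175}{\left(431441 + 991234\right) + I} = - \frac{2547175}{\left(431441 + 991234\right) - 184798} = - \frac{2547175}{1422675 - 184798} = - \frac{2547175}{1237877}$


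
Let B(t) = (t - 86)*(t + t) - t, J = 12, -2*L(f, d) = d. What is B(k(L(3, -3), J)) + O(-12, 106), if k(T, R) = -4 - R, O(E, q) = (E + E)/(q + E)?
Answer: 154148/47 ≈ 3279.7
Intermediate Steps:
O(E, q) = 2*E/(E + q) (O(E, q) = (2*E)/(E + q) = 2*E/(E + q))
L(f, d) = -d/2
B(t) = -t + 2*t*(-86 + t) (B(t) = (-86 + t)*(2*t) - t = 2*t*(-86 + t) - t = -t + 2*t*(-86 + t))
B(k(L(3, -3), J)) + O(-12, 106) = (-4 - 1*12)*(-173 + 2*(-4 - 1*12)) + 2*(-12)/(-12 + 106) = (-4 - 12)*(-173 + 2*(-4 - 12)) + 2*(-12)/94 = -16*(-173 + 2*(-16)) + 2*(-12)*(1/94) = -16*(-173 - 32) - 12/47 = -16*(-205) - 12/47 = 3280 - 12/47 = 154148/47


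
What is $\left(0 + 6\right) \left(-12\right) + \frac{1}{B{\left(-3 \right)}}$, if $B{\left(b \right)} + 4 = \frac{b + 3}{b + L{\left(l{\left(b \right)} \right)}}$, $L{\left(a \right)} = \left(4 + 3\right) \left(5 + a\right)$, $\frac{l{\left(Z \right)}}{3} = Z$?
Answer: $- \frac{289}{4} \approx -72.25$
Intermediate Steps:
$l{\left(Z \right)} = 3 Z$
$L{\left(a \right)} = 35 + 7 a$ ($L{\left(a \right)} = 7 \left(5 + a\right) = 35 + 7 a$)
$B{\left(b \right)} = -4 + \frac{3 + b}{35 + 22 b}$ ($B{\left(b \right)} = -4 + \frac{b + 3}{b + \left(35 + 7 \cdot 3 b\right)} = -4 + \frac{3 + b}{b + \left(35 + 21 b\right)} = -4 + \frac{3 + b}{35 + 22 b}$)
$\left(0 + 6\right) \left(-12\right) + \frac{1}{B{\left(-3 \right)}} = \left(0 + 6\right) \left(-12\right) + \frac{1}{\frac{1}{35 + 22 \left(-3\right)} \left(-137 - -261\right)} = 6 \left(-12\right) + \frac{1}{\frac{1}{35 - 66} \left(-137 + 261\right)} = -72 + \frac{1}{\frac{1}{-31} \cdot 124} = -72 + \frac{1}{\left(- \frac{1}{31}\right) 124} = -72 + \frac{1}{-4} = -72 - \frac{1}{4} = - \frac{289}{4}$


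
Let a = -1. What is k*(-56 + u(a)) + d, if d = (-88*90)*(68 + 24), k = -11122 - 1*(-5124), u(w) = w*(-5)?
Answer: -422742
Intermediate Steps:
u(w) = -5*w
k = -5998 (k = -11122 + 5124 = -5998)
d = -728640 (d = -7920*92 = -728640)
k*(-56 + u(a)) + d = -5998*(-56 - 5*(-1)) - 728640 = -5998*(-56 + 5) - 728640 = -5998*(-51) - 728640 = 305898 - 728640 = -422742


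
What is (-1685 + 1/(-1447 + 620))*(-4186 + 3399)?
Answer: 1096681352/827 ≈ 1.3261e+6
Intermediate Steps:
(-1685 + 1/(-1447 + 620))*(-4186 + 3399) = (-1685 + 1/(-827))*(-787) = (-1685 - 1/827)*(-787) = -1393496/827*(-787) = 1096681352/827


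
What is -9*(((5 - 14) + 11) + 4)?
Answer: -54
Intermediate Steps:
-9*(((5 - 14) + 11) + 4) = -9*((-9 + 11) + 4) = -9*(2 + 4) = -9*6 = -54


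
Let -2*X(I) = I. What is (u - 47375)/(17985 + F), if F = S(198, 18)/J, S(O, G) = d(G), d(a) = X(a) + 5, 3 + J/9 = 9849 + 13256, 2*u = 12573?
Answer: -8543038743/3739405226 ≈ -2.2846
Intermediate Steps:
u = 12573/2 (u = (½)*12573 = 12573/2 ≈ 6286.5)
J = 207918 (J = -27 + 9*(9849 + 13256) = -27 + 9*23105 = -27 + 207945 = 207918)
X(I) = -I/2
d(a) = 5 - a/2 (d(a) = -a/2 + 5 = 5 - a/2)
S(O, G) = 5 - G/2
F = -2/103959 (F = (5 - ½*18)/207918 = (5 - 9)*(1/207918) = -4*1/207918 = -2/103959 ≈ -1.9238e-5)
(u - 47375)/(17985 + F) = (12573/2 - 47375)/(17985 - 2/103959) = -82177/(2*1869702613/103959) = -82177/2*103959/1869702613 = -8543038743/3739405226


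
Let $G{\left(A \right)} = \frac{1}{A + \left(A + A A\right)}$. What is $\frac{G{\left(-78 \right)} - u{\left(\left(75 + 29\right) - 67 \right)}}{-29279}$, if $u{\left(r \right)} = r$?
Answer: $\frac{219335}{173565912} \approx 0.0012637$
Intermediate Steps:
$G{\left(A \right)} = \frac{1}{A^{2} + 2 A}$ ($G{\left(A \right)} = \frac{1}{A + \left(A + A^{2}\right)} = \frac{1}{A^{2} + 2 A}$)
$\frac{G{\left(-78 \right)} - u{\left(\left(75 + 29\right) - 67 \right)}}{-29279} = \frac{\frac{1}{\left(-78\right) \left(2 - 78\right)} - \left(\left(75 + 29\right) - 67\right)}{-29279} = \left(- \frac{1}{78 \left(-76\right)} - \left(104 - 67\right)\right) \left(- \frac{1}{29279}\right) = \left(\left(- \frac{1}{78}\right) \left(- \frac{1}{76}\right) - 37\right) \left(- \frac{1}{29279}\right) = \left(\frac{1}{5928} - 37\right) \left(- \frac{1}{29279}\right) = \left(- \frac{219335}{5928}\right) \left(- \frac{1}{29279}\right) = \frac{219335}{173565912}$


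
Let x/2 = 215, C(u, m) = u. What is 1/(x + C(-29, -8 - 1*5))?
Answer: 1/401 ≈ 0.0024938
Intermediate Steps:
x = 430 (x = 2*215 = 430)
1/(x + C(-29, -8 - 1*5)) = 1/(430 - 29) = 1/401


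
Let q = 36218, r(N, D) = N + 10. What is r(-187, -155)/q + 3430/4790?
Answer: 12337991/17348422 ≈ 0.71119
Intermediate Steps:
r(N, D) = 10 + N
r(-187, -155)/q + 3430/4790 = (10 - 187)/36218 + 3430/4790 = -177*1/36218 + 3430*(1/4790) = -177/36218 + 343/479 = 12337991/17348422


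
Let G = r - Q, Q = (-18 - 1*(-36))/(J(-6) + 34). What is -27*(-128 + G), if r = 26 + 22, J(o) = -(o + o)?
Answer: 49923/23 ≈ 2170.6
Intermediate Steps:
J(o) = -2*o
Q = 9/23 (Q = (-18 - 1*(-36))/(-2*(-6) + 34) = (-18 + 36)/(12 + 34) = 18/46 = 18*(1/46) = 9/23 ≈ 0.39130)
r = 48
G = 1095/23 (G = 48 - 1*9/23 = 48 - 9/23 = 1095/23 ≈ 47.609)
-27*(-128 + G) = -27*(-128 + 1095/23) = -27*(-1849/23) = 49923/23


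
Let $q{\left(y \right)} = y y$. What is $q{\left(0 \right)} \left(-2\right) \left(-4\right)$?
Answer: $0$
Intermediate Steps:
$q{\left(y \right)} = y^{2}$
$q{\left(0 \right)} \left(-2\right) \left(-4\right) = 0^{2} \left(-2\right) \left(-4\right) = 0 \left(-2\right) \left(-4\right) = 0 \left(-4\right) = 0$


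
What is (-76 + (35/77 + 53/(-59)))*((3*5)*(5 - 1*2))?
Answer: -2232540/649 ≈ -3440.0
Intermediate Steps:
(-76 + (35/77 + 53/(-59)))*((3*5)*(5 - 1*2)) = (-76 + (35*(1/77) + 53*(-1/59)))*(15*(5 - 2)) = (-76 + (5/11 - 53/59))*(15*3) = (-76 - 288/649)*45 = -49612/649*45 = -2232540/649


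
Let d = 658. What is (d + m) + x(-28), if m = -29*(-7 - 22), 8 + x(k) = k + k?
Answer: 1435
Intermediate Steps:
x(k) = -8 + 2*k (x(k) = -8 + (k + k) = -8 + 2*k)
m = 841 (m = -29*(-29) = 841)
(d + m) + x(-28) = (658 + 841) + (-8 + 2*(-28)) = 1499 + (-8 - 56) = 1499 - 64 = 1435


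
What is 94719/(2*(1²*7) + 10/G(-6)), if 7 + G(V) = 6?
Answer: 94719/4 ≈ 23680.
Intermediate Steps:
G(V) = -1 (G(V) = -7 + 6 = -1)
94719/(2*(1²*7) + 10/G(-6)) = 94719/(2*(1²*7) + 10/(-1)) = 94719/(2*(1*7) + 10*(-1)) = 94719/(2*7 - 10) = 94719/(14 - 10) = 94719/4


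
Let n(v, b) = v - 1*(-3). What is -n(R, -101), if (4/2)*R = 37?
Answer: -43/2 ≈ -21.500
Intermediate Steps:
R = 37/2 (R = (½)*37 = 37/2 ≈ 18.500)
n(v, b) = 3 + v (n(v, b) = v + 3 = 3 + v)
-n(R, -101) = -(3 + 37/2) = -1*43/2 = -43/2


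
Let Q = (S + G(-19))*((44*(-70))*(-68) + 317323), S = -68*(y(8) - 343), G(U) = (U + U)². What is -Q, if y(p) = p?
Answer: -12760306912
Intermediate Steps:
G(U) = 4*U² (G(U) = (2*U)² = 4*U²)
S = 22780 (S = -68*(8 - 343) = -68*(-335) = 22780)
Q = 12760306912 (Q = (22780 + 4*(-19)²)*((44*(-70))*(-68) + 317323) = (22780 + 4*361)*(-3080*(-68) + 317323) = (22780 + 1444)*(209440 + 317323) = 24224*526763 = 12760306912)
-Q = -1*12760306912 = -12760306912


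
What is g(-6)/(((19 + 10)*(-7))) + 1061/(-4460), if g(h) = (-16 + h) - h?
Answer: -144023/905380 ≈ -0.15907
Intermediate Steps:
g(h) = -16
g(-6)/(((19 + 10)*(-7))) + 1061/(-4460) = -16*(-1/(7*(19 + 10))) + 1061/(-4460) = -16/(29*(-7)) + 1061*(-1/4460) = -16/(-203) - 1061/4460 = -16*(-1/203) - 1061/4460 = 16/203 - 1061/4460 = -144023/905380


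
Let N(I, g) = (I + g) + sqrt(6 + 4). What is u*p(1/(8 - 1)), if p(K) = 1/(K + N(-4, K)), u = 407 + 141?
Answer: -49868/93 - 13426*sqrt(10)/93 ≈ -992.74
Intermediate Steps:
u = 548
N(I, g) = I + g + sqrt(10) (N(I, g) = (I + g) + sqrt(10) = I + g + sqrt(10))
p(K) = 1/(-4 + sqrt(10) + 2*K) (p(K) = 1/(K + (-4 + K + sqrt(10))) = 1/(-4 + sqrt(10) + 2*K))
u*p(1/(8 - 1)) = 548/(-4 + sqrt(10) + 2/(8 - 1)) = 548/(-4 + sqrt(10) + 2/7) = 548/(-26/7 + sqrt(10))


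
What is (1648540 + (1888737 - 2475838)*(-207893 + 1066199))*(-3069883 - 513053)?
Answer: 1805479652974986576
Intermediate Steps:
(1648540 + (1888737 - 2475838)*(-207893 + 1066199))*(-3069883 - 513053) = (1648540 - 587101*858306)*(-3582936) = (1648540 - 503912310906)*(-3582936) = -503910662366*(-3582936) = 1805479652974986576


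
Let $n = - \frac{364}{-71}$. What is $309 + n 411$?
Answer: $\frac{171543}{71} \approx 2416.1$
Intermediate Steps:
$n = \frac{364}{71}$ ($n = \left(-364\right) \left(- \frac{1}{71}\right) = \frac{364}{71} \approx 5.1268$)
$309 + n 411 = 309 + \frac{364}{71} \cdot 411 = 309 + \frac{149604}{71} = \frac{171543}{71}$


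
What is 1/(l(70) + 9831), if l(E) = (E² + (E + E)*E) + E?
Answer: 1/24601 ≈ 4.0649e-5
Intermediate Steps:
l(E) = E + 3*E² (l(E) = (E² + (2*E)*E) + E = (E² + 2*E²) + E = 3*E² + E = E + 3*E²)
1/(l(70) + 9831) = 1/(70*(1 + 3*70) + 9831) = 1/(70*(1 + 210) + 9831) = 1/(70*211 + 9831) = 1/(14770 + 9831) = 1/24601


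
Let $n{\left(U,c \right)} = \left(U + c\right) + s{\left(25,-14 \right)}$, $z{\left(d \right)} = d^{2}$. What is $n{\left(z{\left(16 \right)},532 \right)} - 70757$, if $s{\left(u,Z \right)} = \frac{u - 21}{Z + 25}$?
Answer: $- \frac{769655}{11} \approx -69969.0$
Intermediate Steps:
$s{\left(u,Z \right)} = \frac{-21 + u}{25 + Z}$
$n{\left(U,c \right)} = \frac{4}{11} + U + c$ ($n{\left(U,c \right)} = \left(U + c\right) + \frac{-21 + 25}{25 - 14} = \left(U + c\right) + \frac{1}{11} \cdot 4 = \left(U + c\right) + \frac{4}{11} = \frac{4}{11} + U + c$)
$n{\left(z{\left(16 \right)},532 \right)} - 70757 = \left(\frac{4}{11} + 16^{2} + 532\right) - 70757 = \left(\frac{4}{11} + 256 + 532\right) - 70757 = \frac{8672}{11} - 70757 = - \frac{769655}{11}$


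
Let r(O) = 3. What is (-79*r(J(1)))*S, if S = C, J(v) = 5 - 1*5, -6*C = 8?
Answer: 316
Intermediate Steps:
C = -4/3 (C = -⅙*8 = -4/3 ≈ -1.3333)
J(v) = 0 (J(v) = 5 - 5 = 0)
S = -4/3 ≈ -1.3333
(-79*r(J(1)))*S = -79*3*(-4/3) = -237*(-4/3) = 316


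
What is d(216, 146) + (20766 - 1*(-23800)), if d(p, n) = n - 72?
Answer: 44640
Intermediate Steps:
d(p, n) = -72 + n
d(216, 146) + (20766 - 1*(-23800)) = (-72 + 146) + (20766 - 1*(-23800)) = 74 + (20766 + 23800) = 74 + 44566 = 44640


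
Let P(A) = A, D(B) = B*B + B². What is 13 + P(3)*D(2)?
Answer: 37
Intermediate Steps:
D(B) = 2*B² (D(B) = B² + B² = 2*B²)
13 + P(3)*D(2) = 13 + 3*(2*2²) = 13 + 3*(2*4) = 13 + 3*8 = 13 + 24 = 37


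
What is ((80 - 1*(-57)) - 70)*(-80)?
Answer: -5360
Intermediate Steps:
((80 - 1*(-57)) - 70)*(-80) = ((80 + 57) - 70)*(-80) = (137 - 70)*(-80) = 67*(-80) = -5360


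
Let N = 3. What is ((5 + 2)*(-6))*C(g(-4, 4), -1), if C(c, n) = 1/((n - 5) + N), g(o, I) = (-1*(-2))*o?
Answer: 14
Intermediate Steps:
g(o, I) = 2*o
C(c, n) = 1/(-2 + n) (C(c, n) = 1/((n - 5) + 3) = 1/((-5 + n) + 3) = 1/(-2 + n))
((5 + 2)*(-6))*C(g(-4, 4), -1) = ((5 + 2)*(-6))/(-2 - 1) = (7*(-6))/(-3) = -42*(-1/3) = 14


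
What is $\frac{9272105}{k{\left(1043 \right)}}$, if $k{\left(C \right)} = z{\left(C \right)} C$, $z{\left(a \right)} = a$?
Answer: $\frac{9272105}{1087849} \approx 8.5233$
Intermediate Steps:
$k{\left(C \right)} = C^{2}$ ($k{\left(C \right)} = C C = C^{2}$)
$\frac{9272105}{k{\left(1043 \right)}} = \frac{9272105}{1043^{2}} = \frac{9272105}{1087849}$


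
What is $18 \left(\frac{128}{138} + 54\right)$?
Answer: $\frac{22740}{23} \approx 988.7$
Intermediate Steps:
$18 \left(\frac{128}{138} + 54\right) = 18 \left(128 \cdot \frac{1}{138} + 54\right) = 18 \left(\frac{64}{69} + 54\right) = 18 \cdot \frac{3790}{69} = \frac{22740}{23}$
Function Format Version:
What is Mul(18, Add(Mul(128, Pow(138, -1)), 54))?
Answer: Rational(22740, 23) ≈ 988.70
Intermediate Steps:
Mul(18, Add(Mul(128, Pow(138, -1)), 54)) = Mul(18, Add(Mul(128, Rational(1, 138)), 54)) = Mul(18, Add(Rational(64, 69), 54)) = Mul(18, Rational(3790, 69)) = Rational(22740, 23)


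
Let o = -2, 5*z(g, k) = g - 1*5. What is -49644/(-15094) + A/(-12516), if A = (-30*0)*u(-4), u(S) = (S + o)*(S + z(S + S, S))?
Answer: 24822/7547 ≈ 3.2890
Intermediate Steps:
z(g, k) = -1 + g/5 (z(g, k) = (g - 1*5)/5 = (g - 5)/5 = (-5 + g)/5 = -1 + g/5)
u(S) = (-1 + 7*S/5)*(-2 + S) (u(S) = (S - 2)*(S + (-1 + (S + S)/5)) = (-2 + S)*(S + (-1 + (2*S)/5)) = (-2 + S)*(S + (-1 + 2*S/5)) = (-2 + S)*(-1 + 7*S/5) = (-1 + 7*S/5)*(-2 + S))
A = 0 (A = (-30*0)*(2 - 19/5*(-4) + (7/5)*(-4)**2) = 0*(2 + 76/5 + (7/5)*16) = 0*(2 + 76/5 + 112/5) = 0*(198/5) = 0)
-49644/(-15094) + A/(-12516) = -49644/(-15094) + 0/(-12516) = -49644*(-1/15094) + 0*(-1/12516) = 24822/7547 + 0 = 24822/7547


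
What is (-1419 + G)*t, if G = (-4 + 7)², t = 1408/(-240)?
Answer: 8272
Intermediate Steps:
t = -88/15 (t = 1408*(-1/240) = -88/15 ≈ -5.8667)
G = 9 (G = 3² = 9)
(-1419 + G)*t = (-1419 + 9)*(-88/15) = -1410*(-88/15) = 8272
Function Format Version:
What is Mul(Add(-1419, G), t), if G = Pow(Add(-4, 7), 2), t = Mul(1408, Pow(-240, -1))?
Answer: 8272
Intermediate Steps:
t = Rational(-88, 15) (t = Mul(1408, Rational(-1, 240)) = Rational(-88, 15) ≈ -5.8667)
G = 9 (G = Pow(3, 2) = 9)
Mul(Add(-1419, G), t) = Mul(Add(-1419, 9), Rational(-88, 15)) = Mul(-1410, Rational(-88, 15)) = 8272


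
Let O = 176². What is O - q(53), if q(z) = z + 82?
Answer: 30841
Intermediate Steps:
O = 30976
q(z) = 82 + z
O - q(53) = 30976 - (82 + 53) = 30976 - 1*135 = 30976 - 135 = 30841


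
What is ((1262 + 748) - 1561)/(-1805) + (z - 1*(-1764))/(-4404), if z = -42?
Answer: -847601/1324870 ≈ -0.63976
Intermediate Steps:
((1262 + 748) - 1561)/(-1805) + (z - 1*(-1764))/(-4404) = ((1262 + 748) - 1561)/(-1805) + (-42 - 1*(-1764))/(-4404) = (2010 - 1561)*(-1/1805) + (-42 + 1764)*(-1/4404) = 449*(-1/1805) + 1722*(-1/4404) = -449/1805 - 287/734 = -847601/1324870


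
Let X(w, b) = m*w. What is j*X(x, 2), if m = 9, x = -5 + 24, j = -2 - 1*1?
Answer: -513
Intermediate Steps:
j = -3 (j = -2 - 1 = -3)
x = 19
X(w, b) = 9*w
j*X(x, 2) = -27*19 = -3*171 = -513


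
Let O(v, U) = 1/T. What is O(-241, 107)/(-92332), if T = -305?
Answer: 1/28161260 ≈ 3.5510e-8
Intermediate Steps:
O(v, U) = -1/305 (O(v, U) = 1/(-305) = -1/305)
O(-241, 107)/(-92332) = -1/305/(-92332) = -1/305*(-1/92332) = 1/28161260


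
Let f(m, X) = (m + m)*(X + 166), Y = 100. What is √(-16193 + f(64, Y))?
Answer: √17855 ≈ 133.62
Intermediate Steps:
f(m, X) = 2*m*(166 + X) (f(m, X) = (2*m)*(166 + X) = 2*m*(166 + X))
√(-16193 + f(64, Y)) = √(-16193 + 2*64*(166 + 100)) = √(-16193 + 2*64*266) = √(-16193 + 34048) = √17855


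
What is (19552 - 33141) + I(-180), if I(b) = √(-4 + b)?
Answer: -13589 + 2*I*√46 ≈ -13589.0 + 13.565*I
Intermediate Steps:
(19552 - 33141) + I(-180) = (19552 - 33141) + √(-4 - 180) = -13589 + √(-184) = -13589 + 2*I*√46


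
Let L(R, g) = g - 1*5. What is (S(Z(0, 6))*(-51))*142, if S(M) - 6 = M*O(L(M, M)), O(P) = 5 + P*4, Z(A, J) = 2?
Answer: 57936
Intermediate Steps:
L(R, g) = -5 + g (L(R, g) = g - 5 = -5 + g)
O(P) = 5 + 4*P
S(M) = 6 + M*(-15 + 4*M) (S(M) = 6 + M*(5 + 4*(-5 + M)) = 6 + M*(5 + (-20 + 4*M)) = 6 + M*(-15 + 4*M))
(S(Z(0, 6))*(-51))*142 = ((6 + 2*(-15 + 4*2))*(-51))*142 = ((6 + 2*(-15 + 8))*(-51))*142 = ((6 + 2*(-7))*(-51))*142 = ((6 - 14)*(-51))*142 = -8*(-51)*142 = 408*142 = 57936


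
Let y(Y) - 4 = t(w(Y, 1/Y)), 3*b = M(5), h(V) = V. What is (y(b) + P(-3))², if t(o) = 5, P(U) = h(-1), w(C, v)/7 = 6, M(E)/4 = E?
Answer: 64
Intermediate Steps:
M(E) = 4*E
w(C, v) = 42 (w(C, v) = 7*6 = 42)
P(U) = -1
b = 20/3 (b = (4*5)/3 = (⅓)*20 = 20/3 ≈ 6.6667)
y(Y) = 9 (y(Y) = 4 + 5 = 9)
(y(b) + P(-3))² = (9 - 1)² = 8² = 64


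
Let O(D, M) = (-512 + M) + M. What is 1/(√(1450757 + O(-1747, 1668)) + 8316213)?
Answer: 2772071/23053132402596 - √161509/23053132402596 ≈ 1.2023e-7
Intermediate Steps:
O(D, M) = -512 + 2*M
1/(√(1450757 + O(-1747, 1668)) + 8316213) = 1/(√(1450757 + (-512 + 2*1668)) + 8316213) = 1/(√(1450757 + (-512 + 3336)) + 8316213) = 1/(√(1450757 + 2824) + 8316213) = 1/(√1453581 + 8316213) = 1/(3*√161509 + 8316213) = 1/(8316213 + 3*√161509)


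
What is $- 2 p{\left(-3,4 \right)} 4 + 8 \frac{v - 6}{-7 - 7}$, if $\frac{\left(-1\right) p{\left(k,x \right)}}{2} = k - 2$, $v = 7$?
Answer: $- \frac{564}{7} \approx -80.571$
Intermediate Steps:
$p{\left(k,x \right)} = 4 - 2 k$ ($p{\left(k,x \right)} = - 2 \left(k - 2\right) = - 2 \left(-2 + k\right) = 4 - 2 k$)
$- 2 p{\left(-3,4 \right)} 4 + 8 \frac{v - 6}{-7 - 7} = - 2 \left(4 - -6\right) 4 + 8 \frac{7 - 6}{-7 - 7} = - 2 \left(4 + 6\right) 4 + 8 \cdot 1 \frac{1}{-14} = \left(-2\right) 10 \cdot 4 + 8 \cdot 1 \left(- \frac{1}{14}\right) = \left(-20\right) 4 + 8 \left(- \frac{1}{14}\right) = -80 - \frac{4}{7} = - \frac{564}{7}$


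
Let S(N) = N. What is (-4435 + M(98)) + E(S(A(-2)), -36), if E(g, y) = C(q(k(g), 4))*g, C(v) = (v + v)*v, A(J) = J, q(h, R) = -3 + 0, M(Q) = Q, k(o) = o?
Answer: -4373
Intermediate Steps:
q(h, R) = -3
C(v) = 2*v² (C(v) = (2*v)*v = 2*v²)
E(g, y) = 18*g (E(g, y) = (2*(-3)²)*g = (2*9)*g = 18*g)
(-4435 + M(98)) + E(S(A(-2)), -36) = (-4435 + 98) + 18*(-2) = -4337 - 36 = -4373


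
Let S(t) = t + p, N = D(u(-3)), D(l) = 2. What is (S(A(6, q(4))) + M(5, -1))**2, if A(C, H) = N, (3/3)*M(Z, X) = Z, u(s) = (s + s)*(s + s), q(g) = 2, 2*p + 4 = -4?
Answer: 9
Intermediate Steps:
p = -4 (p = -2 + (1/2)*(-4) = -2 - 2 = -4)
u(s) = 4*s**2 (u(s) = (2*s)*(2*s) = 4*s**2)
M(Z, X) = Z
N = 2
A(C, H) = 2
S(t) = -4 + t (S(t) = t - 4 = -4 + t)
(S(A(6, q(4))) + M(5, -1))**2 = ((-4 + 2) + 5)**2 = (-2 + 5)**2 = 3**2 = 9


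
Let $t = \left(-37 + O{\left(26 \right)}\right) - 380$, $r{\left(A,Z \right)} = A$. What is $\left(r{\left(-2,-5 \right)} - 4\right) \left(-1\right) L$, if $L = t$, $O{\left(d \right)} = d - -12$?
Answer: $-2274$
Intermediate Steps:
$O{\left(d \right)} = 12 + d$ ($O{\left(d \right)} = d + 12 = 12 + d$)
$t = -379$ ($t = \left(-37 + \left(12 + 26\right)\right) - 380 = \left(-37 + 38\right) - 380 = 1 - 380 = -379$)
$L = -379$
$\left(r{\left(-2,-5 \right)} - 4\right) \left(-1\right) L = \left(-2 - 4\right) \left(-1\right) \left(-379\right) = \left(-6\right) \left(-1\right) \left(-379\right) = 6 \left(-379\right) = -2274$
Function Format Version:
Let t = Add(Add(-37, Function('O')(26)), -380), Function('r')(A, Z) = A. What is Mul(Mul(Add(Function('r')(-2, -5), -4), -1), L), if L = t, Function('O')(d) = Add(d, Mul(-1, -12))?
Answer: -2274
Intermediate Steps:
Function('O')(d) = Add(12, d) (Function('O')(d) = Add(d, 12) = Add(12, d))
t = -379 (t = Add(Add(-37, Add(12, 26)), -380) = Add(Add(-37, 38), -380) = Add(1, -380) = -379)
L = -379
Mul(Mul(Add(Function('r')(-2, -5), -4), -1), L) = Mul(Mul(Add(-2, -4), -1), -379) = Mul(Mul(-6, -1), -379) = Mul(6, -379) = -2274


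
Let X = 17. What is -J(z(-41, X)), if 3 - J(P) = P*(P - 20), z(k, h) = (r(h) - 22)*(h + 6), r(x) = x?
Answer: 15522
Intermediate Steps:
z(k, h) = (-22 + h)*(6 + h) (z(k, h) = (h - 22)*(h + 6) = (-22 + h)*(6 + h))
J(P) = 3 - P*(-20 + P) (J(P) = 3 - P*(P - 20) = 3 - P*(-20 + P))
-J(z(-41, X)) = -(3 - (-132 + 17² - 16*17)² + 20*(-132 + 17² - 16*17)) = -(3 - (-132 + 289 - 272)² + 20*(-132 + 289 - 272)) = -(3 - 1*(-115)² + 20*(-115)) = -(3 - 1*13225 - 2300) = -(3 - 13225 - 2300) = -1*(-15522) = 15522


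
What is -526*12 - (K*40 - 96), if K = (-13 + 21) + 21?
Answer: -7376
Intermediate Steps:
K = 29 (K = 8 + 21 = 29)
-526*12 - (K*40 - 96) = -526*12 - (29*40 - 96) = -6312 - (1160 - 96) = -6312 - 1*1064 = -6312 - 1064 = -7376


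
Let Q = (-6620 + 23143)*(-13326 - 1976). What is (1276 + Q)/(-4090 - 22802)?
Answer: 4682105/498 ≈ 9401.8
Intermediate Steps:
Q = -252834946 (Q = 16523*(-15302) = -252834946)
(1276 + Q)/(-4090 - 22802) = (1276 - 252834946)/(-4090 - 22802) = -252833670/(-26892) = -252833670*(-1/26892) = 4682105/498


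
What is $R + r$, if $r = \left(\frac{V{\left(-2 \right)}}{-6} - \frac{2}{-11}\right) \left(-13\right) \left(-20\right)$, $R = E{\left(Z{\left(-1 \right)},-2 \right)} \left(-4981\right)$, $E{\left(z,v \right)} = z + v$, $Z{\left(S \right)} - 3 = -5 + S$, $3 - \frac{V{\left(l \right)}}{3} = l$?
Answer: $\frac{267325}{11} \approx 24302.0$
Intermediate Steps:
$V{\left(l \right)} = 9 - 3 l$
$Z{\left(S \right)} = -2 + S$ ($Z{\left(S \right)} = 3 + \left(-5 + S\right) = -2 + S$)
$E{\left(z,v \right)} = v + z$
$R = 24905$ ($R = \left(-2 - 3\right) \left(-4981\right) = \left(-5\right) \left(-4981\right) = 24905$)
$r = - \frac{6630}{11}$ ($r = \left(\frac{9 - -6}{-6} - \frac{2}{-11}\right) \left(-13\right) \left(-20\right) = \left(\left(9 + 6\right) \left(- \frac{1}{6}\right) - - \frac{2}{11}\right) \left(-13\right) \left(-20\right) = \left(15 \left(- \frac{1}{6}\right) + \frac{2}{11}\right) \left(-13\right) \left(-20\right) = \left(- \frac{5}{2} + \frac{2}{11}\right) \left(-13\right) \left(-20\right) = \left(- \frac{51}{22}\right) \left(-13\right) \left(-20\right) = \frac{663}{22} \left(-20\right) = - \frac{6630}{11} \approx -602.73$)
$R + r = 24905 - \frac{6630}{11} = \frac{267325}{11}$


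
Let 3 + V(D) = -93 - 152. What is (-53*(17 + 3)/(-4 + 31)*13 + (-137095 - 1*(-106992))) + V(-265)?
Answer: -833257/27 ≈ -30861.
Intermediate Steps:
V(D) = -248 (V(D) = -3 + (-93 - 152) = -3 - 245 = -248)
(-53*(17 + 3)/(-4 + 31)*13 + (-137095 - 1*(-106992))) + V(-265) = (-53*(17 + 3)/(-4 + 31)*13 + (-137095 - 1*(-106992))) - 248 = (-1060/27*13 + (-137095 + 106992)) - 248 = (-1060/27*13 - 30103) - 248 = (-13780/27 - 30103) - 248 = -826561/27 - 248 = -833257/27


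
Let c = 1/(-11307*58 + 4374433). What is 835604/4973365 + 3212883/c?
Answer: 59419345336888677569/4973365 ≈ 1.1948e+13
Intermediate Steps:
c = 1/3718627 (c = 1/(-655806 + 4374433) = 1/3718627 ≈ 2.6892e-7)
835604/4973365 + 3212883/c = 835604/4973365 + 3212883/(1/3718627) = 835604*(1/4973365) + 3212883*3718627 = 835604/4973365 + 11947513471641 = 59419345336888677569/4973365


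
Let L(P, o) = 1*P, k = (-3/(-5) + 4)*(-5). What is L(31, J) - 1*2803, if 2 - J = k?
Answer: -2772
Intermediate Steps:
k = -23 (k = (-3*(-⅕) + 4)*(-5) = (⅗ + 4)*(-5) = (23/5)*(-5) = -23)
J = 25 (J = 2 - 1*(-23) = 2 + 23 = 25)
L(P, o) = P
L(31, J) - 1*2803 = 31 - 1*2803 = 31 - 2803 = -2772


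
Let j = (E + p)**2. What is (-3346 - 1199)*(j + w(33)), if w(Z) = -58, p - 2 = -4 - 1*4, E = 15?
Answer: -104535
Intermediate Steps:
p = -6 (p = 2 + (-4 - 1*4) = 2 + (-4 - 4) = 2 - 8 = -6)
j = 81 (j = (15 - 6)**2 = 9**2 = 81)
(-3346 - 1199)*(j + w(33)) = (-3346 - 1199)*(81 - 58) = -4545*23 = -104535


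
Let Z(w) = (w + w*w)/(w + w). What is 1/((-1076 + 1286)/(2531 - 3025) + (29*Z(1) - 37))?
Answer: -247/2081 ≈ -0.11869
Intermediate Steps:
Z(w) = (w + w²)/(2*w) (Z(w) = (w + w²)/((2*w)) = (w + w²)*(1/(2*w)) = (w + w²)/(2*w))
1/((-1076 + 1286)/(2531 - 3025) + (29*Z(1) - 37)) = 1/((-1076 + 1286)/(2531 - 3025) + (29*(½ + (½)*1) - 37)) = 1/(210/(-494) + (29*(½ + ½) - 37)) = 1/(210*(-1/494) + (29*1 - 37)) = 1/(-105/247 + (29 - 37)) = 1/(-105/247 - 8) = 1/(-2081/247) = -247/2081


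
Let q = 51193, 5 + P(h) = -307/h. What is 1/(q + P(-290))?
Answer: 290/14844827 ≈ 1.9535e-5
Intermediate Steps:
P(h) = -5 - 307/h
1/(q + P(-290)) = 1/(51193 + (-5 - 307/(-290))) = 1/(51193 + (-5 - 307*(-1/290))) = 1/(51193 + (-5 + 307/290)) = 1/(51193 - 1143/290) = 1/(14844827/290) = 290/14844827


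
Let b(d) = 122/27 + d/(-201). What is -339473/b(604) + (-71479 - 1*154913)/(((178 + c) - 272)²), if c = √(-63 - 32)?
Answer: 3*(-1789508716711*I - 38484017172*√95)/(2738*(188*√95 + 8741*I)) ≈ -2.2432e+5 - 5.2009*I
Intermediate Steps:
c = I*√95 (c = √(-95) = I*√95 ≈ 9.7468*I)
b(d) = 122/27 - d/201 (b(d) = 122*(1/27) + d*(-1/201) = 122/27 - d/201)
-339473/b(604) + (-71479 - 1*154913)/(((178 + c) - 272)²) = -339473/(122/27 - 1/201*604) + (-71479 - 1*154913)/(((178 + I*√95) - 272)²) = -339473/(122/27 - 604/201) + (-71479 - 154913)/((-94 + I*√95)²) = -339473/2738/1809 - 226392/(-94 + I*√95)² = -339473*1809/2738 - 226392/(-94 + I*√95)² = -614106657/2738 - 226392/(-94 + I*√95)²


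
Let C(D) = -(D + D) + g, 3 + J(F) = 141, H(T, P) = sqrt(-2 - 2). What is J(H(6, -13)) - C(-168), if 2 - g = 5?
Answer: -195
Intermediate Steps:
g = -3 (g = 2 - 1*5 = 2 - 5 = -3)
H(T, P) = 2*I (H(T, P) = sqrt(-4) = 2*I)
J(F) = 138 (J(F) = -3 + 141 = 138)
C(D) = -3 - 2*D (C(D) = -(D + D) - 3 = -2*D - 3 = -3 - 2*D)
J(H(6, -13)) - C(-168) = 138 - (-3 - 2*(-168)) = 138 - (-3 + 336) = 138 - 1*333 = 138 - 333 = -195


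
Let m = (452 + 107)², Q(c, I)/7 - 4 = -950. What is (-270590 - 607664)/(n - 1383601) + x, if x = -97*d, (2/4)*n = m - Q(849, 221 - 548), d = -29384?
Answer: 2124561486214/745395 ≈ 2.8502e+6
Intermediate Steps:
Q(c, I) = -6622 (Q(c, I) = 28 + 7*(-950) = 28 - 6650 = -6622)
m = 312481 (m = 559² = 312481)
n = 638206 (n = 2*(312481 - 1*(-6622)) = 2*(312481 + 6622) = 2*319103 = 638206)
x = 2850248 (x = -97*(-29384) = 2850248)
(-270590 - 607664)/(n - 1383601) + x = (-270590 - 607664)/(638206 - 1383601) + 2850248 = -878254/(-745395) + 2850248 = -878254*(-1/745395) + 2850248 = 878254/745395 + 2850248 = 2124561486214/745395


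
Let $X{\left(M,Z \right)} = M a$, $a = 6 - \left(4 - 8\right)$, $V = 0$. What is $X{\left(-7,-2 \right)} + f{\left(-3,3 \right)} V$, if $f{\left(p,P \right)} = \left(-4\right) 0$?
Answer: $-70$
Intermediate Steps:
$a = 10$ ($a = 6 - \left(4 - 8\right) = 6 - -4 = 6 + 4 = 10$)
$X{\left(M,Z \right)} = 10 M$ ($X{\left(M,Z \right)} = M 10 = 10 M$)
$f{\left(p,P \right)} = 0$
$X{\left(-7,-2 \right)} + f{\left(-3,3 \right)} V = 10 \left(-7\right) + 0 \cdot 0 = -70 + 0 = -70$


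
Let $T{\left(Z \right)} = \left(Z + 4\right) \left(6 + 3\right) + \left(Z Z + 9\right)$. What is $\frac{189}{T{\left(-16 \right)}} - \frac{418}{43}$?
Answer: $- \frac{57499}{6751} \approx -8.5171$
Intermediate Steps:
$T{\left(Z \right)} = 45 + Z^{2} + 9 Z$ ($T{\left(Z \right)} = \left(4 + Z\right) 9 + \left(Z^{2} + 9\right) = \left(36 + 9 Z\right) + \left(9 + Z^{2}\right) = 45 + Z^{2} + 9 Z$)
$\frac{189}{T{\left(-16 \right)}} - \frac{418}{43} = \frac{189}{45 + \left(-16\right)^{2} + 9 \left(-16\right)} - \frac{418}{43} = \frac{189}{45 + 256 - 144} - \frac{418}{43} = \frac{189}{157} - \frac{418}{43} = - \frac{57499}{6751}$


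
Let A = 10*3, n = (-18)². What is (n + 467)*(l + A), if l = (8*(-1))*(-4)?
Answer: 49042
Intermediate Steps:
n = 324
A = 30
l = 32 (l = -8*(-4) = 32)
(n + 467)*(l + A) = (324 + 467)*(32 + 30) = 791*62 = 49042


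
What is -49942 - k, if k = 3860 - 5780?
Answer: -48022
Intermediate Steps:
k = -1920
-49942 - k = -49942 - 1*(-1920) = -49942 + 1920 = -48022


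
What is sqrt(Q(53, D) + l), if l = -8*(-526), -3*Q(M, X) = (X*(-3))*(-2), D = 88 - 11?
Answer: sqrt(4054) ≈ 63.671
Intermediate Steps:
D = 77
Q(M, X) = -2*X (Q(M, X) = -X*(-3)*(-2)/3 = -(-3*X)*(-2)/3 = -2*X)
l = 4208
sqrt(Q(53, D) + l) = sqrt(-2*77 + 4208) = sqrt(-154 + 4208) = sqrt(4054)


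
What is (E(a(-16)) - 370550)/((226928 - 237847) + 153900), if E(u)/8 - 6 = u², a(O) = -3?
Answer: -370430/142981 ≈ -2.5908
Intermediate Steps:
E(u) = 48 + 8*u²
(E(a(-16)) - 370550)/((226928 - 237847) + 153900) = ((48 + 8*(-3)²) - 370550)/((226928 - 237847) + 153900) = ((48 + 8*9) - 370550)/(-10919 + 153900) = ((48 + 72) - 370550)/142981 = (120 - 370550)*(1/142981) = -370430*1/142981 = -370430/142981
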